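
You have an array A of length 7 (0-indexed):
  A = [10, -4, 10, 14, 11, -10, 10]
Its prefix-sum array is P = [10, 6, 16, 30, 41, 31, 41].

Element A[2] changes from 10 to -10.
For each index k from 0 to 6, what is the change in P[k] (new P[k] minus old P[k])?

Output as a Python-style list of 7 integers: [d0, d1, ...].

Answer: [0, 0, -20, -20, -20, -20, -20]

Derivation:
Element change: A[2] 10 -> -10, delta = -20
For k < 2: P[k] unchanged, delta_P[k] = 0
For k >= 2: P[k] shifts by exactly -20
Delta array: [0, 0, -20, -20, -20, -20, -20]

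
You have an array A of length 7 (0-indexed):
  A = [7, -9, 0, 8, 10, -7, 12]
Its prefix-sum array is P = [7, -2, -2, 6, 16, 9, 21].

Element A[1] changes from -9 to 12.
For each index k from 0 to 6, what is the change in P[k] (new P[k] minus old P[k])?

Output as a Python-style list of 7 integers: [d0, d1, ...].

Answer: [0, 21, 21, 21, 21, 21, 21]

Derivation:
Element change: A[1] -9 -> 12, delta = 21
For k < 1: P[k] unchanged, delta_P[k] = 0
For k >= 1: P[k] shifts by exactly 21
Delta array: [0, 21, 21, 21, 21, 21, 21]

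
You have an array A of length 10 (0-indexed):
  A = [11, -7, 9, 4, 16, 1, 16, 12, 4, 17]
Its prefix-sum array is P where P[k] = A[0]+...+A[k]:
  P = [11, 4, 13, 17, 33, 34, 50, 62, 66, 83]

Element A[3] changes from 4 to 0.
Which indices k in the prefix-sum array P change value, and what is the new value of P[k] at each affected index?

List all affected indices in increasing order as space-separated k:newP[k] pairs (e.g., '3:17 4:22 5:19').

P[k] = A[0] + ... + A[k]
P[k] includes A[3] iff k >= 3
Affected indices: 3, 4, ..., 9; delta = -4
  P[3]: 17 + -4 = 13
  P[4]: 33 + -4 = 29
  P[5]: 34 + -4 = 30
  P[6]: 50 + -4 = 46
  P[7]: 62 + -4 = 58
  P[8]: 66 + -4 = 62
  P[9]: 83 + -4 = 79

Answer: 3:13 4:29 5:30 6:46 7:58 8:62 9:79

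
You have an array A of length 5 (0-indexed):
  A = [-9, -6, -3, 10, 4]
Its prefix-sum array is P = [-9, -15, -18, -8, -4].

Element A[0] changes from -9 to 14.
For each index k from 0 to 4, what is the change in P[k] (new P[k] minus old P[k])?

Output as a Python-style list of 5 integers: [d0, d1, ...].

Element change: A[0] -9 -> 14, delta = 23
For k < 0: P[k] unchanged, delta_P[k] = 0
For k >= 0: P[k] shifts by exactly 23
Delta array: [23, 23, 23, 23, 23]

Answer: [23, 23, 23, 23, 23]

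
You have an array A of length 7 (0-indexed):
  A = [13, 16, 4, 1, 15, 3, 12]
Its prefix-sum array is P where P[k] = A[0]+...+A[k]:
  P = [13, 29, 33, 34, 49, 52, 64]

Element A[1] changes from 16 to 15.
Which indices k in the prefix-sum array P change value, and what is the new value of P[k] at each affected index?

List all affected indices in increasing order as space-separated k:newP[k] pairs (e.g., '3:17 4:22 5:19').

P[k] = A[0] + ... + A[k]
P[k] includes A[1] iff k >= 1
Affected indices: 1, 2, ..., 6; delta = -1
  P[1]: 29 + -1 = 28
  P[2]: 33 + -1 = 32
  P[3]: 34 + -1 = 33
  P[4]: 49 + -1 = 48
  P[5]: 52 + -1 = 51
  P[6]: 64 + -1 = 63

Answer: 1:28 2:32 3:33 4:48 5:51 6:63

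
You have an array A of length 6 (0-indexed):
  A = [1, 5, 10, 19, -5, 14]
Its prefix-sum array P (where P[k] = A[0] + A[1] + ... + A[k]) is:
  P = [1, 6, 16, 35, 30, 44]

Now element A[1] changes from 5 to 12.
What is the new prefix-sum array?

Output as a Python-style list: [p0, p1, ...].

Answer: [1, 13, 23, 42, 37, 51]

Derivation:
Change: A[1] 5 -> 12, delta = 7
P[k] for k < 1: unchanged (A[1] not included)
P[k] for k >= 1: shift by delta = 7
  P[0] = 1 + 0 = 1
  P[1] = 6 + 7 = 13
  P[2] = 16 + 7 = 23
  P[3] = 35 + 7 = 42
  P[4] = 30 + 7 = 37
  P[5] = 44 + 7 = 51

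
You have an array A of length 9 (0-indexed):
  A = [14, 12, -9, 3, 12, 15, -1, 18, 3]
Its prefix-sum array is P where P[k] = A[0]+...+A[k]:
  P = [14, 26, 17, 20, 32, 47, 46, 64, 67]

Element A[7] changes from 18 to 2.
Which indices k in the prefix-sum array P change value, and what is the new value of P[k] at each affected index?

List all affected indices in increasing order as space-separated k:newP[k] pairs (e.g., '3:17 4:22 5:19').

Answer: 7:48 8:51

Derivation:
P[k] = A[0] + ... + A[k]
P[k] includes A[7] iff k >= 7
Affected indices: 7, 8, ..., 8; delta = -16
  P[7]: 64 + -16 = 48
  P[8]: 67 + -16 = 51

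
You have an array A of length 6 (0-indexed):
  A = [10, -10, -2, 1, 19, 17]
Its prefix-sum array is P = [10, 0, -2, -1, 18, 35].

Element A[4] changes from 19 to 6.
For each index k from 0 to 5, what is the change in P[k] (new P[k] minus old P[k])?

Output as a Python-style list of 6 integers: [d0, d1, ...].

Answer: [0, 0, 0, 0, -13, -13]

Derivation:
Element change: A[4] 19 -> 6, delta = -13
For k < 4: P[k] unchanged, delta_P[k] = 0
For k >= 4: P[k] shifts by exactly -13
Delta array: [0, 0, 0, 0, -13, -13]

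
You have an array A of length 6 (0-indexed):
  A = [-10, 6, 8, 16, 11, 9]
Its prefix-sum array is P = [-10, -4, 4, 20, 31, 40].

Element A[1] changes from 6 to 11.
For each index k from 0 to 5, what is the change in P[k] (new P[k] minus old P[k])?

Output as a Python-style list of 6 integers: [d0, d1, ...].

Element change: A[1] 6 -> 11, delta = 5
For k < 1: P[k] unchanged, delta_P[k] = 0
For k >= 1: P[k] shifts by exactly 5
Delta array: [0, 5, 5, 5, 5, 5]

Answer: [0, 5, 5, 5, 5, 5]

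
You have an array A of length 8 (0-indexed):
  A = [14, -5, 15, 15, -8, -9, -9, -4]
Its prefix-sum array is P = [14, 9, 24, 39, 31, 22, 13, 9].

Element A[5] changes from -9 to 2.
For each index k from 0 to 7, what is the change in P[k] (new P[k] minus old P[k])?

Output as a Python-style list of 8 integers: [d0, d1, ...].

Element change: A[5] -9 -> 2, delta = 11
For k < 5: P[k] unchanged, delta_P[k] = 0
For k >= 5: P[k] shifts by exactly 11
Delta array: [0, 0, 0, 0, 0, 11, 11, 11]

Answer: [0, 0, 0, 0, 0, 11, 11, 11]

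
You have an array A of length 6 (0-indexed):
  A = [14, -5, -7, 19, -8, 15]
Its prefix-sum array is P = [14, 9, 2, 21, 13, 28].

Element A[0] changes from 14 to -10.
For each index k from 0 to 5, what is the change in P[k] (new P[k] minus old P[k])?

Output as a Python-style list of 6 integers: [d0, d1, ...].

Answer: [-24, -24, -24, -24, -24, -24]

Derivation:
Element change: A[0] 14 -> -10, delta = -24
For k < 0: P[k] unchanged, delta_P[k] = 0
For k >= 0: P[k] shifts by exactly -24
Delta array: [-24, -24, -24, -24, -24, -24]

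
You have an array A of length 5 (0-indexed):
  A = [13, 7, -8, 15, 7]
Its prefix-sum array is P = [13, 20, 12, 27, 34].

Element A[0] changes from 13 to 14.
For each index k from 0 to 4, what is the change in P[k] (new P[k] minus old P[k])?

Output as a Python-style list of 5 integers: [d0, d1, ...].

Answer: [1, 1, 1, 1, 1]

Derivation:
Element change: A[0] 13 -> 14, delta = 1
For k < 0: P[k] unchanged, delta_P[k] = 0
For k >= 0: P[k] shifts by exactly 1
Delta array: [1, 1, 1, 1, 1]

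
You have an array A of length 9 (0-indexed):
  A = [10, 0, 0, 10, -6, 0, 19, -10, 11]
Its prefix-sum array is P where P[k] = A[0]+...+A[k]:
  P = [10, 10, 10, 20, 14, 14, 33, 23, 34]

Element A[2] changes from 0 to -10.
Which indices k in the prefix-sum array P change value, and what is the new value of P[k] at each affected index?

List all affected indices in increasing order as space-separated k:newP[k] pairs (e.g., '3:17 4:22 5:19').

Answer: 2:0 3:10 4:4 5:4 6:23 7:13 8:24

Derivation:
P[k] = A[0] + ... + A[k]
P[k] includes A[2] iff k >= 2
Affected indices: 2, 3, ..., 8; delta = -10
  P[2]: 10 + -10 = 0
  P[3]: 20 + -10 = 10
  P[4]: 14 + -10 = 4
  P[5]: 14 + -10 = 4
  P[6]: 33 + -10 = 23
  P[7]: 23 + -10 = 13
  P[8]: 34 + -10 = 24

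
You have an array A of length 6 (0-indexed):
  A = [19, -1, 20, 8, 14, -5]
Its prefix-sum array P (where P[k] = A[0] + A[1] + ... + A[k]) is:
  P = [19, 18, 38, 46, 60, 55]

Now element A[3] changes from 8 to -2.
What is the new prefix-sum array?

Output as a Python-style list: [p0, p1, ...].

Change: A[3] 8 -> -2, delta = -10
P[k] for k < 3: unchanged (A[3] not included)
P[k] for k >= 3: shift by delta = -10
  P[0] = 19 + 0 = 19
  P[1] = 18 + 0 = 18
  P[2] = 38 + 0 = 38
  P[3] = 46 + -10 = 36
  P[4] = 60 + -10 = 50
  P[5] = 55 + -10 = 45

Answer: [19, 18, 38, 36, 50, 45]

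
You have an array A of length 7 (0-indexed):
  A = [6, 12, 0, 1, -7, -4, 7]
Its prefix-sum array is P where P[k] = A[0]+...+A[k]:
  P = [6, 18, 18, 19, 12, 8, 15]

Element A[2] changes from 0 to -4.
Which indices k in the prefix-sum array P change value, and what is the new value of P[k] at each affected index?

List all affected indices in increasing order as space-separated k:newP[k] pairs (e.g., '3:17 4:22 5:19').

P[k] = A[0] + ... + A[k]
P[k] includes A[2] iff k >= 2
Affected indices: 2, 3, ..., 6; delta = -4
  P[2]: 18 + -4 = 14
  P[3]: 19 + -4 = 15
  P[4]: 12 + -4 = 8
  P[5]: 8 + -4 = 4
  P[6]: 15 + -4 = 11

Answer: 2:14 3:15 4:8 5:4 6:11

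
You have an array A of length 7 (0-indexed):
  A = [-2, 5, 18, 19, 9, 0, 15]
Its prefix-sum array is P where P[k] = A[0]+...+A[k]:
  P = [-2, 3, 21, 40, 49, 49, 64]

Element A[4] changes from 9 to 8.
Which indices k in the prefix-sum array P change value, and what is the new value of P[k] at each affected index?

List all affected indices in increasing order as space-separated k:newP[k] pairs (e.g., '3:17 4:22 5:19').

Answer: 4:48 5:48 6:63

Derivation:
P[k] = A[0] + ... + A[k]
P[k] includes A[4] iff k >= 4
Affected indices: 4, 5, ..., 6; delta = -1
  P[4]: 49 + -1 = 48
  P[5]: 49 + -1 = 48
  P[6]: 64 + -1 = 63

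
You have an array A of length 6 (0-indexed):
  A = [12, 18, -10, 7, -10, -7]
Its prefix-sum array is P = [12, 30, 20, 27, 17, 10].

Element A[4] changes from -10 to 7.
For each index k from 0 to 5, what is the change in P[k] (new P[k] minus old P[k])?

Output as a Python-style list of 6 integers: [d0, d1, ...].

Answer: [0, 0, 0, 0, 17, 17]

Derivation:
Element change: A[4] -10 -> 7, delta = 17
For k < 4: P[k] unchanged, delta_P[k] = 0
For k >= 4: P[k] shifts by exactly 17
Delta array: [0, 0, 0, 0, 17, 17]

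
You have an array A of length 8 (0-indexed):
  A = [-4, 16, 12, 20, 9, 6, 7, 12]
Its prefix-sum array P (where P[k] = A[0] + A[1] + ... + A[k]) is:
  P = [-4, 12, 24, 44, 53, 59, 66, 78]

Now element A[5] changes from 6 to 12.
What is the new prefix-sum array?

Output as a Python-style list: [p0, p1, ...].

Answer: [-4, 12, 24, 44, 53, 65, 72, 84]

Derivation:
Change: A[5] 6 -> 12, delta = 6
P[k] for k < 5: unchanged (A[5] not included)
P[k] for k >= 5: shift by delta = 6
  P[0] = -4 + 0 = -4
  P[1] = 12 + 0 = 12
  P[2] = 24 + 0 = 24
  P[3] = 44 + 0 = 44
  P[4] = 53 + 0 = 53
  P[5] = 59 + 6 = 65
  P[6] = 66 + 6 = 72
  P[7] = 78 + 6 = 84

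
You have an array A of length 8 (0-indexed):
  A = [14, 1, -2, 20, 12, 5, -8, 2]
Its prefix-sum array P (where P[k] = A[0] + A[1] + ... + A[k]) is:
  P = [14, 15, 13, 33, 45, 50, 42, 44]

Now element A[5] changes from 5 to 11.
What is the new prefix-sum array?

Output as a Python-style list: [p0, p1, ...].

Answer: [14, 15, 13, 33, 45, 56, 48, 50]

Derivation:
Change: A[5] 5 -> 11, delta = 6
P[k] for k < 5: unchanged (A[5] not included)
P[k] for k >= 5: shift by delta = 6
  P[0] = 14 + 0 = 14
  P[1] = 15 + 0 = 15
  P[2] = 13 + 0 = 13
  P[3] = 33 + 0 = 33
  P[4] = 45 + 0 = 45
  P[5] = 50 + 6 = 56
  P[6] = 42 + 6 = 48
  P[7] = 44 + 6 = 50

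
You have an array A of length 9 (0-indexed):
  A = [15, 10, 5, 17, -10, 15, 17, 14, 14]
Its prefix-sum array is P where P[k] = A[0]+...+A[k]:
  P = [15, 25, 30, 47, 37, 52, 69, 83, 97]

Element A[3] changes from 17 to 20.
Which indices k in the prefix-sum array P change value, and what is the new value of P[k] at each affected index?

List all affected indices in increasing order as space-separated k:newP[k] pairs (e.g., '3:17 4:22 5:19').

P[k] = A[0] + ... + A[k]
P[k] includes A[3] iff k >= 3
Affected indices: 3, 4, ..., 8; delta = 3
  P[3]: 47 + 3 = 50
  P[4]: 37 + 3 = 40
  P[5]: 52 + 3 = 55
  P[6]: 69 + 3 = 72
  P[7]: 83 + 3 = 86
  P[8]: 97 + 3 = 100

Answer: 3:50 4:40 5:55 6:72 7:86 8:100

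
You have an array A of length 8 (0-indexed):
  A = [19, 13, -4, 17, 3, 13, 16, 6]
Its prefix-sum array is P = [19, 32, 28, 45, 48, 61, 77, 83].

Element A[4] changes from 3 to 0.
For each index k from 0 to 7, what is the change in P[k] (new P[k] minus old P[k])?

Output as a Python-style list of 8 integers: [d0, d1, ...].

Answer: [0, 0, 0, 0, -3, -3, -3, -3]

Derivation:
Element change: A[4] 3 -> 0, delta = -3
For k < 4: P[k] unchanged, delta_P[k] = 0
For k >= 4: P[k] shifts by exactly -3
Delta array: [0, 0, 0, 0, -3, -3, -3, -3]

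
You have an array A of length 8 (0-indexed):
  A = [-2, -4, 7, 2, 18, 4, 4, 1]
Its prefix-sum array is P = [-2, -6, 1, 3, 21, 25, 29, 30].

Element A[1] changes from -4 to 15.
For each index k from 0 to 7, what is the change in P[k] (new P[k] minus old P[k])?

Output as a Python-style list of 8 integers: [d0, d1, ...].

Answer: [0, 19, 19, 19, 19, 19, 19, 19]

Derivation:
Element change: A[1] -4 -> 15, delta = 19
For k < 1: P[k] unchanged, delta_P[k] = 0
For k >= 1: P[k] shifts by exactly 19
Delta array: [0, 19, 19, 19, 19, 19, 19, 19]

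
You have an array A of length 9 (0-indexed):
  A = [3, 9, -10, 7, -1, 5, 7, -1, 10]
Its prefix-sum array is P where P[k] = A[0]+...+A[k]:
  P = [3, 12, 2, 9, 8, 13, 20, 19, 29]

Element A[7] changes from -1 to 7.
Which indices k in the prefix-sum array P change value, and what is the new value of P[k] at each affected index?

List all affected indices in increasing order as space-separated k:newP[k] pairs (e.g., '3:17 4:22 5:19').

P[k] = A[0] + ... + A[k]
P[k] includes A[7] iff k >= 7
Affected indices: 7, 8, ..., 8; delta = 8
  P[7]: 19 + 8 = 27
  P[8]: 29 + 8 = 37

Answer: 7:27 8:37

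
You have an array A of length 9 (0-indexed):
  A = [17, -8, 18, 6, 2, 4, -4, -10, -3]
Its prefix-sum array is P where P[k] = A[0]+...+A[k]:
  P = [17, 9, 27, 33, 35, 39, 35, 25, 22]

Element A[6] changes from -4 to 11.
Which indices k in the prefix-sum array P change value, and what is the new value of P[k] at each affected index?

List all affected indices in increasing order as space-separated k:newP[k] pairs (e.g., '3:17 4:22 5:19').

Answer: 6:50 7:40 8:37

Derivation:
P[k] = A[0] + ... + A[k]
P[k] includes A[6] iff k >= 6
Affected indices: 6, 7, ..., 8; delta = 15
  P[6]: 35 + 15 = 50
  P[7]: 25 + 15 = 40
  P[8]: 22 + 15 = 37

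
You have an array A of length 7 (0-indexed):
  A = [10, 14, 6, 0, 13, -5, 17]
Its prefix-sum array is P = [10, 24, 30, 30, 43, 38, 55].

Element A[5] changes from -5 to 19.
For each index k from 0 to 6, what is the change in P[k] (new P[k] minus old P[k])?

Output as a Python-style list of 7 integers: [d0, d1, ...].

Element change: A[5] -5 -> 19, delta = 24
For k < 5: P[k] unchanged, delta_P[k] = 0
For k >= 5: P[k] shifts by exactly 24
Delta array: [0, 0, 0, 0, 0, 24, 24]

Answer: [0, 0, 0, 0, 0, 24, 24]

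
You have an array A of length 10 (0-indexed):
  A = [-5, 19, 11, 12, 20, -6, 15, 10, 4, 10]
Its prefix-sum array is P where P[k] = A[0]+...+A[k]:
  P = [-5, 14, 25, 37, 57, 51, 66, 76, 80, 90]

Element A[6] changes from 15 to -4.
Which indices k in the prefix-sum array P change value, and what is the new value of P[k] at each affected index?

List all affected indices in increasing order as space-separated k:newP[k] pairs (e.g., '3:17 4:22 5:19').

P[k] = A[0] + ... + A[k]
P[k] includes A[6] iff k >= 6
Affected indices: 6, 7, ..., 9; delta = -19
  P[6]: 66 + -19 = 47
  P[7]: 76 + -19 = 57
  P[8]: 80 + -19 = 61
  P[9]: 90 + -19 = 71

Answer: 6:47 7:57 8:61 9:71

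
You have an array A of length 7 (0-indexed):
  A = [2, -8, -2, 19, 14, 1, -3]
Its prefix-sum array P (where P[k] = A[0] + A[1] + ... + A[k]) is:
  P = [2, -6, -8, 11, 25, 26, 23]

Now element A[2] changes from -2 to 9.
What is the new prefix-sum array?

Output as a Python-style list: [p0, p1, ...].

Answer: [2, -6, 3, 22, 36, 37, 34]

Derivation:
Change: A[2] -2 -> 9, delta = 11
P[k] for k < 2: unchanged (A[2] not included)
P[k] for k >= 2: shift by delta = 11
  P[0] = 2 + 0 = 2
  P[1] = -6 + 0 = -6
  P[2] = -8 + 11 = 3
  P[3] = 11 + 11 = 22
  P[4] = 25 + 11 = 36
  P[5] = 26 + 11 = 37
  P[6] = 23 + 11 = 34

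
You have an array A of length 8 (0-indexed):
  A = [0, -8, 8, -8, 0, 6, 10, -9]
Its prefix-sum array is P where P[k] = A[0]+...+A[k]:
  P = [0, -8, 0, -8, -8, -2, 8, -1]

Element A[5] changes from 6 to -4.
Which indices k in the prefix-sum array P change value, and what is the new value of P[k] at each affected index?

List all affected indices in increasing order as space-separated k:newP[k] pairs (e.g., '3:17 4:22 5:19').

P[k] = A[0] + ... + A[k]
P[k] includes A[5] iff k >= 5
Affected indices: 5, 6, ..., 7; delta = -10
  P[5]: -2 + -10 = -12
  P[6]: 8 + -10 = -2
  P[7]: -1 + -10 = -11

Answer: 5:-12 6:-2 7:-11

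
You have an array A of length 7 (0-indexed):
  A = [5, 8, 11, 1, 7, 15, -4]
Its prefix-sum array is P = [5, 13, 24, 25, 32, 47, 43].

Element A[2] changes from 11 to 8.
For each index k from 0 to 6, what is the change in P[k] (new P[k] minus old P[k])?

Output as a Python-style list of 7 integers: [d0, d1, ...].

Answer: [0, 0, -3, -3, -3, -3, -3]

Derivation:
Element change: A[2] 11 -> 8, delta = -3
For k < 2: P[k] unchanged, delta_P[k] = 0
For k >= 2: P[k] shifts by exactly -3
Delta array: [0, 0, -3, -3, -3, -3, -3]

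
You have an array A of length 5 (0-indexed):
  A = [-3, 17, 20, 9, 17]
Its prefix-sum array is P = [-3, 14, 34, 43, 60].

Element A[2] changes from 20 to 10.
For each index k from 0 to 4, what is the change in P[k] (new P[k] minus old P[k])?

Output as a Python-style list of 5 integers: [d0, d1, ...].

Answer: [0, 0, -10, -10, -10]

Derivation:
Element change: A[2] 20 -> 10, delta = -10
For k < 2: P[k] unchanged, delta_P[k] = 0
For k >= 2: P[k] shifts by exactly -10
Delta array: [0, 0, -10, -10, -10]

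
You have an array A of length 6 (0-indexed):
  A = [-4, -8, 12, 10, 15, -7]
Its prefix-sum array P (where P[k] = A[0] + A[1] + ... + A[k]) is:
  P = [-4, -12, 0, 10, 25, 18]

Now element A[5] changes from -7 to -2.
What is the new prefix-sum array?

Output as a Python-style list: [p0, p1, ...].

Answer: [-4, -12, 0, 10, 25, 23]

Derivation:
Change: A[5] -7 -> -2, delta = 5
P[k] for k < 5: unchanged (A[5] not included)
P[k] for k >= 5: shift by delta = 5
  P[0] = -4 + 0 = -4
  P[1] = -12 + 0 = -12
  P[2] = 0 + 0 = 0
  P[3] = 10 + 0 = 10
  P[4] = 25 + 0 = 25
  P[5] = 18 + 5 = 23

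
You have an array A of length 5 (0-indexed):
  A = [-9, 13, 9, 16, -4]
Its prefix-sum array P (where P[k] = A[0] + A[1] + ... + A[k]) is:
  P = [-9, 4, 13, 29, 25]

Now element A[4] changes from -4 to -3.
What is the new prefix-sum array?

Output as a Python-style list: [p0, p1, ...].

Answer: [-9, 4, 13, 29, 26]

Derivation:
Change: A[4] -4 -> -3, delta = 1
P[k] for k < 4: unchanged (A[4] not included)
P[k] for k >= 4: shift by delta = 1
  P[0] = -9 + 0 = -9
  P[1] = 4 + 0 = 4
  P[2] = 13 + 0 = 13
  P[3] = 29 + 0 = 29
  P[4] = 25 + 1 = 26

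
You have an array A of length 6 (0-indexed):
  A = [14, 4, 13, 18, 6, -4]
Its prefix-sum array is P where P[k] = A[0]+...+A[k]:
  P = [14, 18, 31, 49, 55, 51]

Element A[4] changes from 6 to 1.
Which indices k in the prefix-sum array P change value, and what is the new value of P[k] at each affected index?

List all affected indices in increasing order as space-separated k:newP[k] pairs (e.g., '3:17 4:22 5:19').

Answer: 4:50 5:46

Derivation:
P[k] = A[0] + ... + A[k]
P[k] includes A[4] iff k >= 4
Affected indices: 4, 5, ..., 5; delta = -5
  P[4]: 55 + -5 = 50
  P[5]: 51 + -5 = 46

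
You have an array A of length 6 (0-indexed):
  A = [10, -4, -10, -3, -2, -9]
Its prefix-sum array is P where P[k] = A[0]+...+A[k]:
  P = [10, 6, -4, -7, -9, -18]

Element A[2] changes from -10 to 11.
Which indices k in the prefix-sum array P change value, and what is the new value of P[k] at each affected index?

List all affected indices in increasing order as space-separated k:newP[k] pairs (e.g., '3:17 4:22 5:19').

P[k] = A[0] + ... + A[k]
P[k] includes A[2] iff k >= 2
Affected indices: 2, 3, ..., 5; delta = 21
  P[2]: -4 + 21 = 17
  P[3]: -7 + 21 = 14
  P[4]: -9 + 21 = 12
  P[5]: -18 + 21 = 3

Answer: 2:17 3:14 4:12 5:3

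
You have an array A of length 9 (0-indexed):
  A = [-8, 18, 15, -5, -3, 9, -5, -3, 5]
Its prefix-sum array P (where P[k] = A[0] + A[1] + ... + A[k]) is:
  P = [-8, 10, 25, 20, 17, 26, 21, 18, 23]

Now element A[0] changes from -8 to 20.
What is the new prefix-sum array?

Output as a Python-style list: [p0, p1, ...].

Answer: [20, 38, 53, 48, 45, 54, 49, 46, 51]

Derivation:
Change: A[0] -8 -> 20, delta = 28
P[k] for k < 0: unchanged (A[0] not included)
P[k] for k >= 0: shift by delta = 28
  P[0] = -8 + 28 = 20
  P[1] = 10 + 28 = 38
  P[2] = 25 + 28 = 53
  P[3] = 20 + 28 = 48
  P[4] = 17 + 28 = 45
  P[5] = 26 + 28 = 54
  P[6] = 21 + 28 = 49
  P[7] = 18 + 28 = 46
  P[8] = 23 + 28 = 51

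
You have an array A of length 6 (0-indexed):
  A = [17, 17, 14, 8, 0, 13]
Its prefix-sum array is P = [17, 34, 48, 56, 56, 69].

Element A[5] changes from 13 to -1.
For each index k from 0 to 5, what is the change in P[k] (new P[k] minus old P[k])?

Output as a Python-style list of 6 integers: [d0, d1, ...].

Element change: A[5] 13 -> -1, delta = -14
For k < 5: P[k] unchanged, delta_P[k] = 0
For k >= 5: P[k] shifts by exactly -14
Delta array: [0, 0, 0, 0, 0, -14]

Answer: [0, 0, 0, 0, 0, -14]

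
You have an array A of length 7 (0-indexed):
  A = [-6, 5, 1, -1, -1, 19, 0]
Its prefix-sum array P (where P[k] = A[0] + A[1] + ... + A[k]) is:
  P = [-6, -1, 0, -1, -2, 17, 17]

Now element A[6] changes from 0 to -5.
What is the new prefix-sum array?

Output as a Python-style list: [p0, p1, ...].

Answer: [-6, -1, 0, -1, -2, 17, 12]

Derivation:
Change: A[6] 0 -> -5, delta = -5
P[k] for k < 6: unchanged (A[6] not included)
P[k] for k >= 6: shift by delta = -5
  P[0] = -6 + 0 = -6
  P[1] = -1 + 0 = -1
  P[2] = 0 + 0 = 0
  P[3] = -1 + 0 = -1
  P[4] = -2 + 0 = -2
  P[5] = 17 + 0 = 17
  P[6] = 17 + -5 = 12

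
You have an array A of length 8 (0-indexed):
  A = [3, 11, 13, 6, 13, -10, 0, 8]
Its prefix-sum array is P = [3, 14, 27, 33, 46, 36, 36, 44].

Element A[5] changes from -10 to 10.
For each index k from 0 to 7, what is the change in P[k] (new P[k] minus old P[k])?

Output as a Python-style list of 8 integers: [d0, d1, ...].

Element change: A[5] -10 -> 10, delta = 20
For k < 5: P[k] unchanged, delta_P[k] = 0
For k >= 5: P[k] shifts by exactly 20
Delta array: [0, 0, 0, 0, 0, 20, 20, 20]

Answer: [0, 0, 0, 0, 0, 20, 20, 20]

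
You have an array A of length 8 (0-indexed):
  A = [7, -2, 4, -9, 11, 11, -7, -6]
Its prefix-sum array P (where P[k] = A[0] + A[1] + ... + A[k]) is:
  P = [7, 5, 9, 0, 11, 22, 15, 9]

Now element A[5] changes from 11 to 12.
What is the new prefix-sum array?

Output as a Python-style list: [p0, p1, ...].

Change: A[5] 11 -> 12, delta = 1
P[k] for k < 5: unchanged (A[5] not included)
P[k] for k >= 5: shift by delta = 1
  P[0] = 7 + 0 = 7
  P[1] = 5 + 0 = 5
  P[2] = 9 + 0 = 9
  P[3] = 0 + 0 = 0
  P[4] = 11 + 0 = 11
  P[5] = 22 + 1 = 23
  P[6] = 15 + 1 = 16
  P[7] = 9 + 1 = 10

Answer: [7, 5, 9, 0, 11, 23, 16, 10]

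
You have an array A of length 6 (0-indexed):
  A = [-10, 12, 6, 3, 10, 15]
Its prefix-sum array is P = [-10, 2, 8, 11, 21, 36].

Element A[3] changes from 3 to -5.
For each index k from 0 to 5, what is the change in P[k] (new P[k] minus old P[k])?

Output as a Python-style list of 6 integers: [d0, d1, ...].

Answer: [0, 0, 0, -8, -8, -8]

Derivation:
Element change: A[3] 3 -> -5, delta = -8
For k < 3: P[k] unchanged, delta_P[k] = 0
For k >= 3: P[k] shifts by exactly -8
Delta array: [0, 0, 0, -8, -8, -8]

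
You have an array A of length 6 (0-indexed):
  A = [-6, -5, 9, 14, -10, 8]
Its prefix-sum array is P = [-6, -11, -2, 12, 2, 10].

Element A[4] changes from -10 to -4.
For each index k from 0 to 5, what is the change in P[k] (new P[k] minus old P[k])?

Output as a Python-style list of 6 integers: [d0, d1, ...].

Element change: A[4] -10 -> -4, delta = 6
For k < 4: P[k] unchanged, delta_P[k] = 0
For k >= 4: P[k] shifts by exactly 6
Delta array: [0, 0, 0, 0, 6, 6]

Answer: [0, 0, 0, 0, 6, 6]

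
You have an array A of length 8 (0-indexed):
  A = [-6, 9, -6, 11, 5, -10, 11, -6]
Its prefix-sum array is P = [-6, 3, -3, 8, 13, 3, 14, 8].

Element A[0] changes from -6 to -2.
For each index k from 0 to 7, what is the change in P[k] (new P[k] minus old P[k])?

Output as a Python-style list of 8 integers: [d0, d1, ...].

Answer: [4, 4, 4, 4, 4, 4, 4, 4]

Derivation:
Element change: A[0] -6 -> -2, delta = 4
For k < 0: P[k] unchanged, delta_P[k] = 0
For k >= 0: P[k] shifts by exactly 4
Delta array: [4, 4, 4, 4, 4, 4, 4, 4]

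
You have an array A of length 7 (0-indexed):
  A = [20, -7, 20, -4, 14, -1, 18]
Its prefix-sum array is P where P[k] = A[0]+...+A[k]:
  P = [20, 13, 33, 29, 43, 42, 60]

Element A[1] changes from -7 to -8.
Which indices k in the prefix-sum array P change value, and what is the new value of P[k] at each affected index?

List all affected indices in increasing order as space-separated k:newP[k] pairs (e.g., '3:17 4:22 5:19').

Answer: 1:12 2:32 3:28 4:42 5:41 6:59

Derivation:
P[k] = A[0] + ... + A[k]
P[k] includes A[1] iff k >= 1
Affected indices: 1, 2, ..., 6; delta = -1
  P[1]: 13 + -1 = 12
  P[2]: 33 + -1 = 32
  P[3]: 29 + -1 = 28
  P[4]: 43 + -1 = 42
  P[5]: 42 + -1 = 41
  P[6]: 60 + -1 = 59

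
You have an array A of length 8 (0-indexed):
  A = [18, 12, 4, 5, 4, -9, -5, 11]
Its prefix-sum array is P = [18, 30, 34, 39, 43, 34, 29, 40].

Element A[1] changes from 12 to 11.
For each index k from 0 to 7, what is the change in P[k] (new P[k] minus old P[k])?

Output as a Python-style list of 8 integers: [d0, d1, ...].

Element change: A[1] 12 -> 11, delta = -1
For k < 1: P[k] unchanged, delta_P[k] = 0
For k >= 1: P[k] shifts by exactly -1
Delta array: [0, -1, -1, -1, -1, -1, -1, -1]

Answer: [0, -1, -1, -1, -1, -1, -1, -1]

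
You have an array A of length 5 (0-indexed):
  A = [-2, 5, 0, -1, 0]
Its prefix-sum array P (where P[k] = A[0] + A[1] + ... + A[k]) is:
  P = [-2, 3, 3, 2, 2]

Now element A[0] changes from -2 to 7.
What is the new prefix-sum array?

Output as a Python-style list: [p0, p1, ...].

Change: A[0] -2 -> 7, delta = 9
P[k] for k < 0: unchanged (A[0] not included)
P[k] for k >= 0: shift by delta = 9
  P[0] = -2 + 9 = 7
  P[1] = 3 + 9 = 12
  P[2] = 3 + 9 = 12
  P[3] = 2 + 9 = 11
  P[4] = 2 + 9 = 11

Answer: [7, 12, 12, 11, 11]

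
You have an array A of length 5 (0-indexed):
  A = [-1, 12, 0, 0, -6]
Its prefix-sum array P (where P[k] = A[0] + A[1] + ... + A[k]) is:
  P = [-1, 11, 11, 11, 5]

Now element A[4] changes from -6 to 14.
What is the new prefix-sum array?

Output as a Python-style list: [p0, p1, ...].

Answer: [-1, 11, 11, 11, 25]

Derivation:
Change: A[4] -6 -> 14, delta = 20
P[k] for k < 4: unchanged (A[4] not included)
P[k] for k >= 4: shift by delta = 20
  P[0] = -1 + 0 = -1
  P[1] = 11 + 0 = 11
  P[2] = 11 + 0 = 11
  P[3] = 11 + 0 = 11
  P[4] = 5 + 20 = 25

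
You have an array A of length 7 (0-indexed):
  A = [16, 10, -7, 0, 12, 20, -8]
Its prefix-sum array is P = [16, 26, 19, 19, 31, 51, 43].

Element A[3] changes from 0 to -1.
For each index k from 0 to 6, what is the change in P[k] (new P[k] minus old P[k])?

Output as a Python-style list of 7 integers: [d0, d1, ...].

Element change: A[3] 0 -> -1, delta = -1
For k < 3: P[k] unchanged, delta_P[k] = 0
For k >= 3: P[k] shifts by exactly -1
Delta array: [0, 0, 0, -1, -1, -1, -1]

Answer: [0, 0, 0, -1, -1, -1, -1]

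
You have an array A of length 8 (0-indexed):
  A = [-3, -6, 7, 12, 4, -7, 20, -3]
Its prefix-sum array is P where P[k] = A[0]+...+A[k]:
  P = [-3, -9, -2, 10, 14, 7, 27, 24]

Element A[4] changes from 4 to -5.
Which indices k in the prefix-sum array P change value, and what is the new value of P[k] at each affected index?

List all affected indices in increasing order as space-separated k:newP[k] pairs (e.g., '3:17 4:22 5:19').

Answer: 4:5 5:-2 6:18 7:15

Derivation:
P[k] = A[0] + ... + A[k]
P[k] includes A[4] iff k >= 4
Affected indices: 4, 5, ..., 7; delta = -9
  P[4]: 14 + -9 = 5
  P[5]: 7 + -9 = -2
  P[6]: 27 + -9 = 18
  P[7]: 24 + -9 = 15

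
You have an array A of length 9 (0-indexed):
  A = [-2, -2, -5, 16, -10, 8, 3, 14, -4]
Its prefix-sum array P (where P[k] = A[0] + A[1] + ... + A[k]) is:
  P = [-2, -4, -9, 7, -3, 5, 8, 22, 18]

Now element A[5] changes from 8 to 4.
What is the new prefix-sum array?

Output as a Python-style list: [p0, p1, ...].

Answer: [-2, -4, -9, 7, -3, 1, 4, 18, 14]

Derivation:
Change: A[5] 8 -> 4, delta = -4
P[k] for k < 5: unchanged (A[5] not included)
P[k] for k >= 5: shift by delta = -4
  P[0] = -2 + 0 = -2
  P[1] = -4 + 0 = -4
  P[2] = -9 + 0 = -9
  P[3] = 7 + 0 = 7
  P[4] = -3 + 0 = -3
  P[5] = 5 + -4 = 1
  P[6] = 8 + -4 = 4
  P[7] = 22 + -4 = 18
  P[8] = 18 + -4 = 14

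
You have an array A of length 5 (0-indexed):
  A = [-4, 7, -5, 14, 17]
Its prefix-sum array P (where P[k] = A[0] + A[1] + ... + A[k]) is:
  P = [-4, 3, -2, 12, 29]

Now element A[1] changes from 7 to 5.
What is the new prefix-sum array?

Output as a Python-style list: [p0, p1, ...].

Answer: [-4, 1, -4, 10, 27]

Derivation:
Change: A[1] 7 -> 5, delta = -2
P[k] for k < 1: unchanged (A[1] not included)
P[k] for k >= 1: shift by delta = -2
  P[0] = -4 + 0 = -4
  P[1] = 3 + -2 = 1
  P[2] = -2 + -2 = -4
  P[3] = 12 + -2 = 10
  P[4] = 29 + -2 = 27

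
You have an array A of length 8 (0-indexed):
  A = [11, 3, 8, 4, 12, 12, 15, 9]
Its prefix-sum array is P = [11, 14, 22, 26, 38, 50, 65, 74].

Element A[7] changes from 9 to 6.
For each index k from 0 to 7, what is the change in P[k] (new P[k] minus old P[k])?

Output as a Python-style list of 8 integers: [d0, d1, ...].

Answer: [0, 0, 0, 0, 0, 0, 0, -3]

Derivation:
Element change: A[7] 9 -> 6, delta = -3
For k < 7: P[k] unchanged, delta_P[k] = 0
For k >= 7: P[k] shifts by exactly -3
Delta array: [0, 0, 0, 0, 0, 0, 0, -3]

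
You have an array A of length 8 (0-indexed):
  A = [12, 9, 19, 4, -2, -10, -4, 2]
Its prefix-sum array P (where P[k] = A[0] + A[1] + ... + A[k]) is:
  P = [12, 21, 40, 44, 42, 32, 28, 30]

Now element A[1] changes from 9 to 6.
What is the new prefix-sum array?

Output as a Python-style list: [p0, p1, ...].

Answer: [12, 18, 37, 41, 39, 29, 25, 27]

Derivation:
Change: A[1] 9 -> 6, delta = -3
P[k] for k < 1: unchanged (A[1] not included)
P[k] for k >= 1: shift by delta = -3
  P[0] = 12 + 0 = 12
  P[1] = 21 + -3 = 18
  P[2] = 40 + -3 = 37
  P[3] = 44 + -3 = 41
  P[4] = 42 + -3 = 39
  P[5] = 32 + -3 = 29
  P[6] = 28 + -3 = 25
  P[7] = 30 + -3 = 27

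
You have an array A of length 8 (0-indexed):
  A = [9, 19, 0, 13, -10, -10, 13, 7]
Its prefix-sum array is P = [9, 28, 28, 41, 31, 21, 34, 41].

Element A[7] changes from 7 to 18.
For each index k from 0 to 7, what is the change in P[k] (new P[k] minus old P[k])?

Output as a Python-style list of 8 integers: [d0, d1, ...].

Element change: A[7] 7 -> 18, delta = 11
For k < 7: P[k] unchanged, delta_P[k] = 0
For k >= 7: P[k] shifts by exactly 11
Delta array: [0, 0, 0, 0, 0, 0, 0, 11]

Answer: [0, 0, 0, 0, 0, 0, 0, 11]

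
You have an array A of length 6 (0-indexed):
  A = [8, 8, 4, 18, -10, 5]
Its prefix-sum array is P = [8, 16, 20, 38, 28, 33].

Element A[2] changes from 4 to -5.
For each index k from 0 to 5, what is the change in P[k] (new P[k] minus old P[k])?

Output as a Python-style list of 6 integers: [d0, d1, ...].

Element change: A[2] 4 -> -5, delta = -9
For k < 2: P[k] unchanged, delta_P[k] = 0
For k >= 2: P[k] shifts by exactly -9
Delta array: [0, 0, -9, -9, -9, -9]

Answer: [0, 0, -9, -9, -9, -9]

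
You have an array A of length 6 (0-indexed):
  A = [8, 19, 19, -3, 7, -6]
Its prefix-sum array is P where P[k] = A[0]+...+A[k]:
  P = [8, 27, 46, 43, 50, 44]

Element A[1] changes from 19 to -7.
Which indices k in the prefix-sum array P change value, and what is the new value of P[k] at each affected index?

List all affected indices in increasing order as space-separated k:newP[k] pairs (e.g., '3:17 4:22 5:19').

P[k] = A[0] + ... + A[k]
P[k] includes A[1] iff k >= 1
Affected indices: 1, 2, ..., 5; delta = -26
  P[1]: 27 + -26 = 1
  P[2]: 46 + -26 = 20
  P[3]: 43 + -26 = 17
  P[4]: 50 + -26 = 24
  P[5]: 44 + -26 = 18

Answer: 1:1 2:20 3:17 4:24 5:18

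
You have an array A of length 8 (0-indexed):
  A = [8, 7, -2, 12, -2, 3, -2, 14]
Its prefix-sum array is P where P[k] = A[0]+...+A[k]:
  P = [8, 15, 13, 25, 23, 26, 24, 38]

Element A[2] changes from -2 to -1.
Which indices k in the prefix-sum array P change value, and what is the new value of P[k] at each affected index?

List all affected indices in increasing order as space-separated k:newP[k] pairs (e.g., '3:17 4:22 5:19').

P[k] = A[0] + ... + A[k]
P[k] includes A[2] iff k >= 2
Affected indices: 2, 3, ..., 7; delta = 1
  P[2]: 13 + 1 = 14
  P[3]: 25 + 1 = 26
  P[4]: 23 + 1 = 24
  P[5]: 26 + 1 = 27
  P[6]: 24 + 1 = 25
  P[7]: 38 + 1 = 39

Answer: 2:14 3:26 4:24 5:27 6:25 7:39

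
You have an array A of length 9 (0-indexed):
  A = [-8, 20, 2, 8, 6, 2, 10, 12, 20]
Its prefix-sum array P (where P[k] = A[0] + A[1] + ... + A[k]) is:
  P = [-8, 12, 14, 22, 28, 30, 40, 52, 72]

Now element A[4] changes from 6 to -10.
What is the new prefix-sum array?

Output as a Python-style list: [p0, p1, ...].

Change: A[4] 6 -> -10, delta = -16
P[k] for k < 4: unchanged (A[4] not included)
P[k] for k >= 4: shift by delta = -16
  P[0] = -8 + 0 = -8
  P[1] = 12 + 0 = 12
  P[2] = 14 + 0 = 14
  P[3] = 22 + 0 = 22
  P[4] = 28 + -16 = 12
  P[5] = 30 + -16 = 14
  P[6] = 40 + -16 = 24
  P[7] = 52 + -16 = 36
  P[8] = 72 + -16 = 56

Answer: [-8, 12, 14, 22, 12, 14, 24, 36, 56]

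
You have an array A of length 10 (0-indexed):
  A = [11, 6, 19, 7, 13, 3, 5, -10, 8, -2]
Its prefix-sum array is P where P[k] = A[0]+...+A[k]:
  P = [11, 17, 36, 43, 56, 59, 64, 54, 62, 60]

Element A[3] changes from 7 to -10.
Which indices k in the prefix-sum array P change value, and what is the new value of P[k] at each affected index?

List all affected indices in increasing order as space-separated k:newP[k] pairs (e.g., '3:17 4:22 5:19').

Answer: 3:26 4:39 5:42 6:47 7:37 8:45 9:43

Derivation:
P[k] = A[0] + ... + A[k]
P[k] includes A[3] iff k >= 3
Affected indices: 3, 4, ..., 9; delta = -17
  P[3]: 43 + -17 = 26
  P[4]: 56 + -17 = 39
  P[5]: 59 + -17 = 42
  P[6]: 64 + -17 = 47
  P[7]: 54 + -17 = 37
  P[8]: 62 + -17 = 45
  P[9]: 60 + -17 = 43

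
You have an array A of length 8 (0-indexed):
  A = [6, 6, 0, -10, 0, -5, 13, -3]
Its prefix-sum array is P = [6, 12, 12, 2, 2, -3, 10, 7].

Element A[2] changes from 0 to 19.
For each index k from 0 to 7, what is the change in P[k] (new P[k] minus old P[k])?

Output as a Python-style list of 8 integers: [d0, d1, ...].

Answer: [0, 0, 19, 19, 19, 19, 19, 19]

Derivation:
Element change: A[2] 0 -> 19, delta = 19
For k < 2: P[k] unchanged, delta_P[k] = 0
For k >= 2: P[k] shifts by exactly 19
Delta array: [0, 0, 19, 19, 19, 19, 19, 19]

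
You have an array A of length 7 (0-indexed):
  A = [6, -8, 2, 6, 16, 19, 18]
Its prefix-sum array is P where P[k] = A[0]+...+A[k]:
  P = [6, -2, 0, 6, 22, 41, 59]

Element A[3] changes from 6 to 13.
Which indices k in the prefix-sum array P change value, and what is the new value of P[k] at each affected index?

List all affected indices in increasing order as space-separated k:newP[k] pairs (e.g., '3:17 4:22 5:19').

Answer: 3:13 4:29 5:48 6:66

Derivation:
P[k] = A[0] + ... + A[k]
P[k] includes A[3] iff k >= 3
Affected indices: 3, 4, ..., 6; delta = 7
  P[3]: 6 + 7 = 13
  P[4]: 22 + 7 = 29
  P[5]: 41 + 7 = 48
  P[6]: 59 + 7 = 66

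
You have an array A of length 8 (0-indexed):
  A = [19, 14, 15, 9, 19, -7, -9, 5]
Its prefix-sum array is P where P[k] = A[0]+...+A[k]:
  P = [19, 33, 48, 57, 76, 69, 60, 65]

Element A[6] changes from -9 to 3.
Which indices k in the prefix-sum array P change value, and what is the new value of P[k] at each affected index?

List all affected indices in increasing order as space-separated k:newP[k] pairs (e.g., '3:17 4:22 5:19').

Answer: 6:72 7:77

Derivation:
P[k] = A[0] + ... + A[k]
P[k] includes A[6] iff k >= 6
Affected indices: 6, 7, ..., 7; delta = 12
  P[6]: 60 + 12 = 72
  P[7]: 65 + 12 = 77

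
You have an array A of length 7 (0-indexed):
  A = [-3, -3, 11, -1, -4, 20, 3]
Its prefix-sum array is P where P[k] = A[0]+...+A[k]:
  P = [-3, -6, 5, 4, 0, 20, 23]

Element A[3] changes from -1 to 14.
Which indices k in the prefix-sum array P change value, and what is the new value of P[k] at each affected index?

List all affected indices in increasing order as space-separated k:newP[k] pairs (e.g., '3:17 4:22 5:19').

P[k] = A[0] + ... + A[k]
P[k] includes A[3] iff k >= 3
Affected indices: 3, 4, ..., 6; delta = 15
  P[3]: 4 + 15 = 19
  P[4]: 0 + 15 = 15
  P[5]: 20 + 15 = 35
  P[6]: 23 + 15 = 38

Answer: 3:19 4:15 5:35 6:38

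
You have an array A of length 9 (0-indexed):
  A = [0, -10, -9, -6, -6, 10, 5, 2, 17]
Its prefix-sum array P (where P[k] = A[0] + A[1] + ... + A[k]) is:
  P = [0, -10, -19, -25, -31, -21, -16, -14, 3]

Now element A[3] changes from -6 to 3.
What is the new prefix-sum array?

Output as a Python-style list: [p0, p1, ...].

Change: A[3] -6 -> 3, delta = 9
P[k] for k < 3: unchanged (A[3] not included)
P[k] for k >= 3: shift by delta = 9
  P[0] = 0 + 0 = 0
  P[1] = -10 + 0 = -10
  P[2] = -19 + 0 = -19
  P[3] = -25 + 9 = -16
  P[4] = -31 + 9 = -22
  P[5] = -21 + 9 = -12
  P[6] = -16 + 9 = -7
  P[7] = -14 + 9 = -5
  P[8] = 3 + 9 = 12

Answer: [0, -10, -19, -16, -22, -12, -7, -5, 12]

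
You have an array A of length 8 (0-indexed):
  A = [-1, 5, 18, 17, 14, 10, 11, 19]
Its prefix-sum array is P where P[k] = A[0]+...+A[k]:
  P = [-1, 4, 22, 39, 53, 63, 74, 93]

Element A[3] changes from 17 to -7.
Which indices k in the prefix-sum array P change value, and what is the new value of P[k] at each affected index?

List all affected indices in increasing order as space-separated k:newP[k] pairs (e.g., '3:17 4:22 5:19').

P[k] = A[0] + ... + A[k]
P[k] includes A[3] iff k >= 3
Affected indices: 3, 4, ..., 7; delta = -24
  P[3]: 39 + -24 = 15
  P[4]: 53 + -24 = 29
  P[5]: 63 + -24 = 39
  P[6]: 74 + -24 = 50
  P[7]: 93 + -24 = 69

Answer: 3:15 4:29 5:39 6:50 7:69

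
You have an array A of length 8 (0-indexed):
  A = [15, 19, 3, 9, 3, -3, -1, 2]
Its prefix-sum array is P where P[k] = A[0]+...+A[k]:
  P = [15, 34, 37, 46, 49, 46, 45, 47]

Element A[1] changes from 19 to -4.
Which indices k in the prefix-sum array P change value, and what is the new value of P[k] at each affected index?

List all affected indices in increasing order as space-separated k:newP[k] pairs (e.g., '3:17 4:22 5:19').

Answer: 1:11 2:14 3:23 4:26 5:23 6:22 7:24

Derivation:
P[k] = A[0] + ... + A[k]
P[k] includes A[1] iff k >= 1
Affected indices: 1, 2, ..., 7; delta = -23
  P[1]: 34 + -23 = 11
  P[2]: 37 + -23 = 14
  P[3]: 46 + -23 = 23
  P[4]: 49 + -23 = 26
  P[5]: 46 + -23 = 23
  P[6]: 45 + -23 = 22
  P[7]: 47 + -23 = 24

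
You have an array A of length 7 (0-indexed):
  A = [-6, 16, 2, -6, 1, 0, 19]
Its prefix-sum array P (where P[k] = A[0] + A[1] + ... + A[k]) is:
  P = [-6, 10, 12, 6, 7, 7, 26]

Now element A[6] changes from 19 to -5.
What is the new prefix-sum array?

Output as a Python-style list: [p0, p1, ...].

Answer: [-6, 10, 12, 6, 7, 7, 2]

Derivation:
Change: A[6] 19 -> -5, delta = -24
P[k] for k < 6: unchanged (A[6] not included)
P[k] for k >= 6: shift by delta = -24
  P[0] = -6 + 0 = -6
  P[1] = 10 + 0 = 10
  P[2] = 12 + 0 = 12
  P[3] = 6 + 0 = 6
  P[4] = 7 + 0 = 7
  P[5] = 7 + 0 = 7
  P[6] = 26 + -24 = 2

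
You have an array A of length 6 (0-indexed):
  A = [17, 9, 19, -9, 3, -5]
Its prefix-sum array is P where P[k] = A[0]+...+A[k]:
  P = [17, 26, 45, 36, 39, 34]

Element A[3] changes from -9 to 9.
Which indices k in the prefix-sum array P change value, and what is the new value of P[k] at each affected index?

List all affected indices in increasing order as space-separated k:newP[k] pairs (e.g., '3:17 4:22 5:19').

P[k] = A[0] + ... + A[k]
P[k] includes A[3] iff k >= 3
Affected indices: 3, 4, ..., 5; delta = 18
  P[3]: 36 + 18 = 54
  P[4]: 39 + 18 = 57
  P[5]: 34 + 18 = 52

Answer: 3:54 4:57 5:52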